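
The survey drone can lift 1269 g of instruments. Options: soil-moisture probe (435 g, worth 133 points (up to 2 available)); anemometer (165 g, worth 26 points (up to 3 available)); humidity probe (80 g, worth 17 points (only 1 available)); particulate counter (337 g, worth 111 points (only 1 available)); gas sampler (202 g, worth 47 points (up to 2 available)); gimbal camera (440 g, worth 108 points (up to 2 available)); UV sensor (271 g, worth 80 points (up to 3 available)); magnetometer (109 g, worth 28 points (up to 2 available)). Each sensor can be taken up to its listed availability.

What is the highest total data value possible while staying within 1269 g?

Ranking by ratio (data value/g): particulate counter 0.33, soil-moisture probe 0.31, UV sensor 0.30, magnetometer 0.26.
The ratio heuristic lands on 2×soil-moisture probe + particulate counter (377) but leaves 62 g idle.
Replace soil-moisture probe with UV sensor + 2×magnetometer: the trade gains 3 net, giving 380 at 1261 g.
Every other selection either busts 1269 g or exceeds an availability limit or fails to beat 380.

380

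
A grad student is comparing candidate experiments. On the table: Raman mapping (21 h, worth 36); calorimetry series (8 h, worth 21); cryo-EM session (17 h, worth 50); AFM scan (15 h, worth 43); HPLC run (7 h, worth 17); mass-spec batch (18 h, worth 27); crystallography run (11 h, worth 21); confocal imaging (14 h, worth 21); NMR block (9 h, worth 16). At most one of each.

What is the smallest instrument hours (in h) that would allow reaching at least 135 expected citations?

Minimise h subject to total expected citations ≥ 135.
calorimetry series + cryo-EM session + AFM scan + crystallography run: 135 expected citations at 51 h.
Below 51 h the best achievable stays under 135.

51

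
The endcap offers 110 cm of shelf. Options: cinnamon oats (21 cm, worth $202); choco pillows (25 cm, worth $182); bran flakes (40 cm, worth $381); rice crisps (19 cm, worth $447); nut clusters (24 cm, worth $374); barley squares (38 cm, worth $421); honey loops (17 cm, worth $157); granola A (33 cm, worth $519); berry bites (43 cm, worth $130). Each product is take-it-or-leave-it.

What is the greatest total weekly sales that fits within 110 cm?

1544

Greedy by ratio would take cinnamon oats + rice crisps + nut clusters + granola A: 97 cm used, total 1542.
Dropping cinnamon oats and nut clusters frees 45 cm; slotting in barley squares + honey loops (55 cm) lifts the total to 1544 at 107 cm.
The closest alternative, cinnamon oats + rice crisps + nut clusters + granola A, reaches only 1542.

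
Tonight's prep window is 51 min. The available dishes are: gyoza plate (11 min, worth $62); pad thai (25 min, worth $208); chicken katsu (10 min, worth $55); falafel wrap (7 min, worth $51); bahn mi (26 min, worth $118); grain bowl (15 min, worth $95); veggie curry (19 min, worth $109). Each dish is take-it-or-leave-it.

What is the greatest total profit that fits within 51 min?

368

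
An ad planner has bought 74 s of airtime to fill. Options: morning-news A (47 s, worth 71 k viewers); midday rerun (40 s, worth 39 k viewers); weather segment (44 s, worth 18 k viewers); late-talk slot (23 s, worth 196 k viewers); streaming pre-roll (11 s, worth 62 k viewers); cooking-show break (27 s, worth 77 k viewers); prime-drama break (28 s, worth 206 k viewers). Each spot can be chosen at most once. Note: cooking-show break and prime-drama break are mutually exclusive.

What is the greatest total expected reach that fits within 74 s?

Density check — late-talk slot 8.52, prime-drama break 7.36, streaming pre-roll 5.64, cooking-show break 2.85 are the best per s.
The ratio ordering already packs tightly: late-talk slot + streaming pre-roll + prime-drama break, 62 s, 464.
The closest alternative, late-talk slot + prime-drama break, reaches only 402.

464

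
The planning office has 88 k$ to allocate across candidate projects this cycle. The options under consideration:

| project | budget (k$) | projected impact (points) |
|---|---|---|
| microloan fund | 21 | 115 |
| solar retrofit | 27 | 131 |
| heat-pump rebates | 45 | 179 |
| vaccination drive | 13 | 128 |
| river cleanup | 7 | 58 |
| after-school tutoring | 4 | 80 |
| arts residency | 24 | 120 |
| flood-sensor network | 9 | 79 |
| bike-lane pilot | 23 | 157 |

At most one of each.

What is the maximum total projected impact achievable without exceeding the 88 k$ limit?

633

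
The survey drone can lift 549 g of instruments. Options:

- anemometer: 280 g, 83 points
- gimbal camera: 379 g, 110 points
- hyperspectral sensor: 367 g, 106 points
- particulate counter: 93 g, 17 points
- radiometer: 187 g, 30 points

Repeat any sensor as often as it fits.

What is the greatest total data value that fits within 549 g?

By data value per g: anemometer 0.30, gimbal camera 0.29, hyperspectral sensor 0.29 lead.
Greedy by ratio would take anemometer + 2×particulate counter: 466 g used, total 117.
Replace anemometer and particulate counter with gimbal camera: the trade gains 10 net, giving 127 at 472 g.

127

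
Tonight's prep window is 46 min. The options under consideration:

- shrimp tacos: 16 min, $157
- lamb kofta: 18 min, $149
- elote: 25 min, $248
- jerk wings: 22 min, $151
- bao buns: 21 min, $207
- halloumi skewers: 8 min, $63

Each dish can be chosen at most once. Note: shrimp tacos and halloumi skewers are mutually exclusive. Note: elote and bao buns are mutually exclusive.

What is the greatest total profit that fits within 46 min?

405

Taking shrimp tacos + elote: 41 min used, 405 in profit.
No other feasible combination exceeds 405.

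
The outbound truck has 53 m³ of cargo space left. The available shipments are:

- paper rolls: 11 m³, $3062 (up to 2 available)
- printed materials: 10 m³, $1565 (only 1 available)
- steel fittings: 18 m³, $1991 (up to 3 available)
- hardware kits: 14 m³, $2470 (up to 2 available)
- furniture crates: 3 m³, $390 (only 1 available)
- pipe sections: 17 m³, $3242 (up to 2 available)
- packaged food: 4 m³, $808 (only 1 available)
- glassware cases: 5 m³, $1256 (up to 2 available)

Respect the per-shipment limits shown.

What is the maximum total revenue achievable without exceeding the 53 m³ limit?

Density check — paper rolls 278.36, glassware cases 251.20, packaged food 202.00, pipe sections 190.71 are the best per m³.
Taking 2×paper rolls + pipe sections + packaged food + 2×glassware cases: 53 m³ used, 12686 in revenue.
That's the maximum — no swap from here does better than 12686.

12686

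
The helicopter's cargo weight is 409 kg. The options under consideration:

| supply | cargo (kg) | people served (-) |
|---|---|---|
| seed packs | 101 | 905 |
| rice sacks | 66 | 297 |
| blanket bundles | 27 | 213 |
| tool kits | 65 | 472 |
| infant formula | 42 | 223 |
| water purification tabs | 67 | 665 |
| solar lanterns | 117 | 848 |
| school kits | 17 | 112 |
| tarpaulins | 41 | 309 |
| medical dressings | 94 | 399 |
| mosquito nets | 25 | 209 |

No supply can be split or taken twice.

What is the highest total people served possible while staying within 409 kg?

Taking the top-ratio supplies first gives seed packs + blanket bundles + tool kits + infant formula + water purification tabs + school kits + tarpaulins + mosquito nets for 3108 (385 kg).
Dropping infant formula and school kits and tarpaulins frees 100 kg; slotting in solar lanterns (117 kg) lifts the total to 3312 at 402 kg.
An exhaustive check of the 2048 subsets confirms 3312.

3312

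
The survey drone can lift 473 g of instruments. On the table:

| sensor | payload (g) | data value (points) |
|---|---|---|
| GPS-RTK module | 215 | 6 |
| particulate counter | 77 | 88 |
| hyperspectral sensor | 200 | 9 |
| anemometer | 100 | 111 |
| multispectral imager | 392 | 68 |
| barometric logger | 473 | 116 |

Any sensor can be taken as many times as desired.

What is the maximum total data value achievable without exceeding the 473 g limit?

By data value per g: particulate counter 1.14, anemometer 1.11, barometric logger 0.25 lead.
Best packing: 6×particulate counter — 462 g, 528 total.
That's the maximum — no swap from here does better than 528.

528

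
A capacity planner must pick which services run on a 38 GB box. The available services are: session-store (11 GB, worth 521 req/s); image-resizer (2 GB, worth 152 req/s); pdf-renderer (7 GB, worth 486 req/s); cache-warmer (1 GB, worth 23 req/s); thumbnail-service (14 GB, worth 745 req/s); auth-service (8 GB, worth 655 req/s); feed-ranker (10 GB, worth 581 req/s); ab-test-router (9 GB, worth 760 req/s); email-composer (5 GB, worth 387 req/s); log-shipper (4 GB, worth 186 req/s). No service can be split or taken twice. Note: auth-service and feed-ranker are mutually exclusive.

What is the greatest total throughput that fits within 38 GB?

2699

The ratio heuristic lands on image-resizer + pdf-renderer + cache-warmer + auth-service + ab-test-router + email-composer + log-shipper (2649) but leaves 2 GB idle.
Dropping pdf-renderer and cache-warmer and log-shipper frees 12 GB; slotting in thumbnail-service (14 GB) lifts the total to 2699 at 38 GB.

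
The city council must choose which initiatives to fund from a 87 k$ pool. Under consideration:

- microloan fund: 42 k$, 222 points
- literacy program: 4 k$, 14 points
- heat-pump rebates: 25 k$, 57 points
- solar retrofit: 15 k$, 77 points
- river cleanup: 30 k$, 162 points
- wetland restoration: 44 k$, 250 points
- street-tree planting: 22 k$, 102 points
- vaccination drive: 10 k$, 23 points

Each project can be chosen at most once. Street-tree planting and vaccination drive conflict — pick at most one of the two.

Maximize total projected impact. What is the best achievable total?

A density-first pass picks literacy program + river cleanup + wetland restoration — 426 at 78 k$.
Dropping literacy program and river cleanup frees 34 k$; slotting in microloan fund (42 k$) lifts the total to 472 at 86 k$.
Nothing else feasible within 87 k$ beats 472.

472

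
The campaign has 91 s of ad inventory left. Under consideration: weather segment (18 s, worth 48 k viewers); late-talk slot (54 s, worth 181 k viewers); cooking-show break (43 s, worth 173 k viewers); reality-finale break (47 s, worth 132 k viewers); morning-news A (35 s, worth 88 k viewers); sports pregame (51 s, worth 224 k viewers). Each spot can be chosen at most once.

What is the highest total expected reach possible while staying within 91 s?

312

Filling by ratio: weather segment + sports pregame for 272, with 22 s left unused.
The 18 s tied up in weather segment is better spent on morning-news A — total rises to 312 (86 s).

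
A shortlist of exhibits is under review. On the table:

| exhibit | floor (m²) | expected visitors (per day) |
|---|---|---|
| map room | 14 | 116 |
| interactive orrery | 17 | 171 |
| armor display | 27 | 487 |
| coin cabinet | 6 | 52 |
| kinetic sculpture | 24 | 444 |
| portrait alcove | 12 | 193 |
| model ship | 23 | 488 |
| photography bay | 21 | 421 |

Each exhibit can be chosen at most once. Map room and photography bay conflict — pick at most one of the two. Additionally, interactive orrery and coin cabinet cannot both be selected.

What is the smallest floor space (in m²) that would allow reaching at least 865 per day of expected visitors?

Minimise m² subject to total expected visitors ≥ 865.
model ship + photography bay: 909 expected visitors at 44 m².
Any bundle with less than 44 m² falls short of 865.

44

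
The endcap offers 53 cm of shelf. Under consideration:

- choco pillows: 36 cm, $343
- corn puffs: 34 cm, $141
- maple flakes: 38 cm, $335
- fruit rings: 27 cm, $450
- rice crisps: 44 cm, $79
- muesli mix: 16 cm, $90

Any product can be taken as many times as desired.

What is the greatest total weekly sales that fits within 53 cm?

The ratio ordering already packs tightly: fruit rings + muesli mix, 43 cm, 540.
Nothing else within 53 cm beats 540.

540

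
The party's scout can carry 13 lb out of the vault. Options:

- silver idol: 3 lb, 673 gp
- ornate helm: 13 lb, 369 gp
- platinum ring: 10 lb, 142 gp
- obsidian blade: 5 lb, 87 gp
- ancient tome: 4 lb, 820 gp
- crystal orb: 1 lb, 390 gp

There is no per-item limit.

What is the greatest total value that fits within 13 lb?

5070

13×crystal orb uses 13 of the 13 lb and totals 5070.
No other feasible combination exceeds 5070.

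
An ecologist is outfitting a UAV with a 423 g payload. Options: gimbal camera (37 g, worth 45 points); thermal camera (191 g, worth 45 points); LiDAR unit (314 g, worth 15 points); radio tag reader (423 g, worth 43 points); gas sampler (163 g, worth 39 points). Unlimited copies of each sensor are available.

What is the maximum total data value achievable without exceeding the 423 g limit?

495

Best packing: 11×gimbal camera — 407 g, 495 total.
No other feasible combination exceeds 495.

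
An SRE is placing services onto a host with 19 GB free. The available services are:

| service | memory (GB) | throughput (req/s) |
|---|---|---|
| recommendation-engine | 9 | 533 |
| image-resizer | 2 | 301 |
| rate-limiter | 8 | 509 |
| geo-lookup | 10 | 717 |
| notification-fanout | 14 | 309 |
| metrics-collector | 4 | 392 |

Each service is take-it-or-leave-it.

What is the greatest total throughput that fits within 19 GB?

1410

Best packing: image-resizer + geo-lookup + metrics-collector — 16 GB, 1410 total.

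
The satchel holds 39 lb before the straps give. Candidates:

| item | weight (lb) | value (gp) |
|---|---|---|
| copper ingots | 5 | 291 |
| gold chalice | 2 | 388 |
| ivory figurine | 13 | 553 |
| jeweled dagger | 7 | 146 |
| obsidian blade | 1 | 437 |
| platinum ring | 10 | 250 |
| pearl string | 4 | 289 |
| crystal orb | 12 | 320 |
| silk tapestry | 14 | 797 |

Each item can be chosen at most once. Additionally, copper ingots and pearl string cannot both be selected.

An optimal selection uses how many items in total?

Best achievable value is 2466.
For example copper ingots + gold chalice + ivory figurine + obsidian blade + silk tapestry achieves it, using 35 lb.
All optima have 5 items.

5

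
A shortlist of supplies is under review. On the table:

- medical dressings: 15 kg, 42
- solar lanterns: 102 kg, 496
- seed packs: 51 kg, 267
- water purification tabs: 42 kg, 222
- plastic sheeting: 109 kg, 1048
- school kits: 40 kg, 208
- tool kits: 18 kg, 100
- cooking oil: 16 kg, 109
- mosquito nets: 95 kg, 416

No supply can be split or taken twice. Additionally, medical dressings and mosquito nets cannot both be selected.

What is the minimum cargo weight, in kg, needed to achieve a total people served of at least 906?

109

Minimise kg subject to total people served ≥ 906.
Taking plastic sheeting gives 1048 (≥ 906) for 109 kg.
Below 109 kg the best achievable stays under 906.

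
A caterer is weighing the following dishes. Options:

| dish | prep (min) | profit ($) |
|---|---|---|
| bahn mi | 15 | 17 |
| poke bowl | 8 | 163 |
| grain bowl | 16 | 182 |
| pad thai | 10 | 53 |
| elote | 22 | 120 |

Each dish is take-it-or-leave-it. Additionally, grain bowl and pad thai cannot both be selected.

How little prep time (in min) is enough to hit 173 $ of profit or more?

16

Need the lightest bundle worth ≥ 173.
grain bowl: 182 profit at 16 min.
No combination under 16 min hits 173.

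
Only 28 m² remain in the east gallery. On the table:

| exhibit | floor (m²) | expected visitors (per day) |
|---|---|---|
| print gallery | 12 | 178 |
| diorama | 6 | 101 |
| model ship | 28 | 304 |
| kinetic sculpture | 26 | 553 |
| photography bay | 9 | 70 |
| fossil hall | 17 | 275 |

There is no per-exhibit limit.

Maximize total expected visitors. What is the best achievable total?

553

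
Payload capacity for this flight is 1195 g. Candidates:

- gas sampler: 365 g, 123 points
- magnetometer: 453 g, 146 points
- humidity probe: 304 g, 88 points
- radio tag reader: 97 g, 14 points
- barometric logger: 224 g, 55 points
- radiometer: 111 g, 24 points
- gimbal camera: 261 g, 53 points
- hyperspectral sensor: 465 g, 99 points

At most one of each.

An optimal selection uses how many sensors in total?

3

Best achievable data value is 357.
gas sampler + magnetometer + humidity probe hits 357 at 1122 g.
Any selection reaching 357 contains exactly 3 sensors.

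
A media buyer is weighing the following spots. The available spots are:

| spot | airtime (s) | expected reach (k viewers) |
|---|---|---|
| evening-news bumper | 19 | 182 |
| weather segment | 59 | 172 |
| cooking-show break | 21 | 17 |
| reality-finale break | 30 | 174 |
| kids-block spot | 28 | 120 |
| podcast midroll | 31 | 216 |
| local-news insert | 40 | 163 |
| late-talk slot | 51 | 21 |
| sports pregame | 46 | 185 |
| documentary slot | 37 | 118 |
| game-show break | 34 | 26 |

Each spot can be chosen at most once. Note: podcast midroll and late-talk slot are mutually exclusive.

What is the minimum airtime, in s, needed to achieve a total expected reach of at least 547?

Need the lightest bundle worth ≥ 547.
Taking evening-news bumper + reality-finale break + podcast midroll gives 572 (≥ 547) for 80 s.
Below 80 s the best achievable stays under 547.

80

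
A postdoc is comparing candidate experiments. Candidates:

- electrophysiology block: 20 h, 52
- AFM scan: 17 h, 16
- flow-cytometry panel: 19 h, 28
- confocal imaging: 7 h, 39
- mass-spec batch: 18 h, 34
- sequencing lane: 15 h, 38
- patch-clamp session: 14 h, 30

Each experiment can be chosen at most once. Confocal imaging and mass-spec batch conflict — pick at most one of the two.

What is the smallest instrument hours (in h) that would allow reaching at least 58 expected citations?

Minimise h subject to total expected citations ≥ 58.
confocal imaging + patch-clamp session: 69 expected citations at 21 h.
No combination under 21 h hits 58.

21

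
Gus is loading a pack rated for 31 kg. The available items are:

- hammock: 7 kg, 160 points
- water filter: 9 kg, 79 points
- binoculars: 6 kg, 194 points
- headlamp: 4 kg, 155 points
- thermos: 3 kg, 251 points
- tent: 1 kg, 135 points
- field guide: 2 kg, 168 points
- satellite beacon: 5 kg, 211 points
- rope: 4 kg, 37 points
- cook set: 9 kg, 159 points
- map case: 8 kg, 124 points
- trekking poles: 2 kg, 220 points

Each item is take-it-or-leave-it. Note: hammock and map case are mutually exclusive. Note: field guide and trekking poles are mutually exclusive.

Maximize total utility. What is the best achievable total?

1326

Hammock + binoculars + headlamp + thermos + tent + satellite beacon + trekking poles uses 28 of the 31 kg and totals 1326.
The closest alternative, binoculars + headlamp + thermos + tent + satellite beacon + cook set + trekking poles, reaches only 1325.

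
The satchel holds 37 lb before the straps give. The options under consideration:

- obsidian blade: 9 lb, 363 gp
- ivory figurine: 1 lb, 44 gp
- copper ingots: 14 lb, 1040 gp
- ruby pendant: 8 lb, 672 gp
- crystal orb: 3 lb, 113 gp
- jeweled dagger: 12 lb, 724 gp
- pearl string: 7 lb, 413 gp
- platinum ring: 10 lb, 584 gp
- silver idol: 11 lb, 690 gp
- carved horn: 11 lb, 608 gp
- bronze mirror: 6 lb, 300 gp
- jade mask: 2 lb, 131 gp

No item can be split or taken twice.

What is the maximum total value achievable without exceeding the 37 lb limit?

The ratio heuristic lands on ivory figurine + copper ingots + ruby pendant + silver idol + jade mask (2577) but leaves 1 lb idle.
Dropping silver idol frees 11 lb; slotting in jeweled dagger (12 lb) lifts the total to 2611 at 37 lb.

2611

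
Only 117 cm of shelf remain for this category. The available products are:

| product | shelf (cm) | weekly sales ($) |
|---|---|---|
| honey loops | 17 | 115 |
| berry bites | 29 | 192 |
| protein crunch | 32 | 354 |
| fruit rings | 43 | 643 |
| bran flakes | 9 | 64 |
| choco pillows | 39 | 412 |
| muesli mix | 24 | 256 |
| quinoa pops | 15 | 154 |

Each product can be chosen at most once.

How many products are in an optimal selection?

3

Optimal total is 1409.
For example protein crunch + fruit rings + choco pillows achieves it, using 114 cm.
Any selection reaching 1409 contains exactly 3 products.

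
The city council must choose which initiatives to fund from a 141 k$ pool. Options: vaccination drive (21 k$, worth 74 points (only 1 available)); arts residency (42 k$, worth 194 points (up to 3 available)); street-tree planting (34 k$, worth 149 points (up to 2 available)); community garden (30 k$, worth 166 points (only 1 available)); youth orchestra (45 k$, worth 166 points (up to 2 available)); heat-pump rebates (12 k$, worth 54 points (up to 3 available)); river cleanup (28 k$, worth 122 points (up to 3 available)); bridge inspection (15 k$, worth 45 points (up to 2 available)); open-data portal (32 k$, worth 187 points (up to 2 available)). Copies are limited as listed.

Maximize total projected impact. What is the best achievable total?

743

Density check — open-data portal 5.84, community garden 5.53, arts residency 4.62 are the best per k$.
Taking the top-ratio projects first gives arts residency + community garden + 2×open-data portal for 734 (136 k$).
Dropping arts residency frees 42 k$; slotting in street-tree planting + heat-pump rebates (46 k$) lifts the total to 743 at 140 k$.
Nothing else within 141 k$ beats 743.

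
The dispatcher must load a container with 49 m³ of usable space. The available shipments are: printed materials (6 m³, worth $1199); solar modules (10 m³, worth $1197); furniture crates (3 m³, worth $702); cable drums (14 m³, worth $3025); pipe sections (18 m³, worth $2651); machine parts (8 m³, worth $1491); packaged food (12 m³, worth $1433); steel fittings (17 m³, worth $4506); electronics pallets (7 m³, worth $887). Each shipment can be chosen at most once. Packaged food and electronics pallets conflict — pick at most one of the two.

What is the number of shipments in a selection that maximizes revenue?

Optimal total is 10923.
For example printed materials + furniture crates + cable drums + machine parts + steel fittings achieves it, using 48 m³.
Every optimal selection uses 5 shipments.

5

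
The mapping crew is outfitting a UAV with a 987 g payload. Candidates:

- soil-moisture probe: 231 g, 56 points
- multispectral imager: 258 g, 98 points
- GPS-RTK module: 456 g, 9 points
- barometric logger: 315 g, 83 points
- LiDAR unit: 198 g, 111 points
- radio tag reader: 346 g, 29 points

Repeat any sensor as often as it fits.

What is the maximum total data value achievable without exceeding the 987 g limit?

Ranking by ratio (data value/g): LiDAR unit 0.56, multispectral imager 0.38, barometric logger 0.26, soil-moisture probe 0.24.
Best packing: 4×LiDAR unit — 792 g, 444 total.

444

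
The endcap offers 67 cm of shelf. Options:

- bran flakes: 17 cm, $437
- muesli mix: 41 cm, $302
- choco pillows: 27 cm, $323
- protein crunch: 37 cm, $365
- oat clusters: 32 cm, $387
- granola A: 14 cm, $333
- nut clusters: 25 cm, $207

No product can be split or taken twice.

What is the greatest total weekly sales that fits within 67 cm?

1157

Density check — bran flakes 25.71, granola A 23.79, oat clusters 12.09 are the best per cm.
Taking bran flakes + oat clusters + granola A: 63 cm used, 1157 in weekly sales.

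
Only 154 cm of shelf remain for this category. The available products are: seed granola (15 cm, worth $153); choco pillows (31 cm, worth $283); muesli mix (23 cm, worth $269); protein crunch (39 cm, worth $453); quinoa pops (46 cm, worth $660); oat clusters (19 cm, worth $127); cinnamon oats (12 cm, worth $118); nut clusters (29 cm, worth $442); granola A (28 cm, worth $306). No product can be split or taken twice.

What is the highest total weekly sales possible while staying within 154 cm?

Taking the top-ratio products first gives seed granola + muesli mix + protein crunch + quinoa pops + nut clusters for 1977 (152 cm).
Replace seed granola and muesli mix with cinnamon oats + granola A: the trade gains 2 net, giving 1979 at 154 cm.
The closest alternative, seed granola + muesli mix + protein crunch + quinoa pops + nut clusters, reaches only 1977.

1979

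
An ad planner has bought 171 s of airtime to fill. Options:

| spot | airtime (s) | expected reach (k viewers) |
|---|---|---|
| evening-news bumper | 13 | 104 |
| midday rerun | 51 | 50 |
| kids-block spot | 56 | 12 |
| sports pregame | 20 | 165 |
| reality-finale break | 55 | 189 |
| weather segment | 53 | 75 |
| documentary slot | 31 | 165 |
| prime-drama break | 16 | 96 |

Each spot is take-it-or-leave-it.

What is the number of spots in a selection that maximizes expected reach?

5

Optimal total is 719.
One optimal bundle: evening-news bumper + sports pregame + reality-finale break + documentary slot + prime-drama break (135 s).
Any selection reaching 719 contains exactly 5 spots.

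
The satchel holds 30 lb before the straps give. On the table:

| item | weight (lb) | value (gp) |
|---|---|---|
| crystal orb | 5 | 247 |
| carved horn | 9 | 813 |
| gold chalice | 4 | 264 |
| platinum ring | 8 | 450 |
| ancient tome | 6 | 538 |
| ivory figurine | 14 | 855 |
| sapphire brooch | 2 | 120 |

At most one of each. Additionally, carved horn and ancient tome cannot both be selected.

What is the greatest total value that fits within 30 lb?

By value per lb: carved horn 90.33, ancient tome 89.67, gold chalice 66.00 lead.
Taking carved horn + gold chalice + ivory figurine + sapphire brooch: 29 lb used, 2052 in value.
No other feasible combination exceeds 2052.

2052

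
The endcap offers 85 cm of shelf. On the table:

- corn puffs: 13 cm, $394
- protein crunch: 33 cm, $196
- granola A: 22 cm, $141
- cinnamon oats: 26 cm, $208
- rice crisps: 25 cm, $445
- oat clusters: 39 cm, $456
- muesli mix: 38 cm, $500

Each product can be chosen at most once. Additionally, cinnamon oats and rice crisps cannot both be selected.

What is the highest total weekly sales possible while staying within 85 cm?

By weekly sales per cm: corn puffs 30.31, rice crisps 17.80, muesli mix 13.16 lead.
Best packing: corn puffs + rice crisps + muesli mix — 76 cm, 1339 total.

1339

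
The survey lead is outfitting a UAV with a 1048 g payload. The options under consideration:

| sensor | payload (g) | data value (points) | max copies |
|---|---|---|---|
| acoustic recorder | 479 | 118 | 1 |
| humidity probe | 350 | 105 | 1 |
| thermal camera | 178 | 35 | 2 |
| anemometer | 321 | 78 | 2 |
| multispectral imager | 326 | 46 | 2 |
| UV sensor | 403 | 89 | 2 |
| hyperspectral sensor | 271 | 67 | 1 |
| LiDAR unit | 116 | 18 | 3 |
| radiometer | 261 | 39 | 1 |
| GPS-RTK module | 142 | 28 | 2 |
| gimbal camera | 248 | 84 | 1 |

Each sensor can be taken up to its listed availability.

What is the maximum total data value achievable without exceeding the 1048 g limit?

Taking the top-ratio sensors first gives humidity probe + hyperspectral sensor + GPS-RTK module + gimbal camera for 284 (1011 g).
Replace GPS-RTK module with thermal camera: the trade gains 7 net, giving 291 at 1047 g.

291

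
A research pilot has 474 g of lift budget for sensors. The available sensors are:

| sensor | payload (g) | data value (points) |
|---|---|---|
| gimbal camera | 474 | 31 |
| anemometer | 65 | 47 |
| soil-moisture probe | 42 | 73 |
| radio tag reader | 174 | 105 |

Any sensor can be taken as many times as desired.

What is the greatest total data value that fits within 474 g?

803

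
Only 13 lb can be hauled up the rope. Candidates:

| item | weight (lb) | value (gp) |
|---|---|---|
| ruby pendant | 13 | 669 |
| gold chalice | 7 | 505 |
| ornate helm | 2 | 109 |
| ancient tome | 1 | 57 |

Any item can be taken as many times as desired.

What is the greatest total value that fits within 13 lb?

By value per lb: gold chalice 72.14, ancient tome 57.00, ornate helm 54.50 lead.
Gold chalice + 6×ancient tome uses 13 of the 13 lb and totals 847.
Every other selection either busts 13 lb or fails to beat 847.

847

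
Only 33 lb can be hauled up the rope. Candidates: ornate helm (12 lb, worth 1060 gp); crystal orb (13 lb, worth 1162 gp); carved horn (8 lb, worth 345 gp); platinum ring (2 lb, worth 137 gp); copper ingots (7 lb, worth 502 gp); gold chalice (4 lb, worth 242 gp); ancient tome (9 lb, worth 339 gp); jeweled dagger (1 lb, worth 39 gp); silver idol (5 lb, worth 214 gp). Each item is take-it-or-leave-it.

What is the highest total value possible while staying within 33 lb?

2763

Taking ornate helm + crystal orb + copper ingots + jeweled dagger: 33 lb used, 2763 in value.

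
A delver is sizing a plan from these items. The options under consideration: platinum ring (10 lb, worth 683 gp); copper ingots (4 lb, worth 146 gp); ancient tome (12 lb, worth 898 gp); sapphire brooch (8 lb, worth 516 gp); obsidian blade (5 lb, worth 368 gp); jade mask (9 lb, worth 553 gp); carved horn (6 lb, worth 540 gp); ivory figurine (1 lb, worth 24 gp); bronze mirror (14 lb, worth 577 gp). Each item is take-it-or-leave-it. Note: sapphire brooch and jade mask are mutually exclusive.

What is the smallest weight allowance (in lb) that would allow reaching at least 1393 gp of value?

18

Minimise lb subject to total value ≥ 1393.
ancient tome + carved horn reaches 1438 using 18 lb.
No combination under 18 lb hits 1393.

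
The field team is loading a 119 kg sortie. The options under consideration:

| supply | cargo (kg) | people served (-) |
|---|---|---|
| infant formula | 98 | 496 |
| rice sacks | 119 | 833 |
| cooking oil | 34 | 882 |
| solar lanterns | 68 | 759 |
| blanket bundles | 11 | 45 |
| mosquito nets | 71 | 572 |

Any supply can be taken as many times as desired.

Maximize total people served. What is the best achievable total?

2691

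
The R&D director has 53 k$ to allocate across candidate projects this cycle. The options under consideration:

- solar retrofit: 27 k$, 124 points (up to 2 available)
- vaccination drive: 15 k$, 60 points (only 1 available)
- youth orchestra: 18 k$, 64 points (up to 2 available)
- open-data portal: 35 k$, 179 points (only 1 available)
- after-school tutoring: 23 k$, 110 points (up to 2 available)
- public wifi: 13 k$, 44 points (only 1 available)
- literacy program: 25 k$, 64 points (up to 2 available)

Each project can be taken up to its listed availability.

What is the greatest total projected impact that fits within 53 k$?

Density check — open-data portal 5.11, after-school tutoring 4.78, solar retrofit 4.59, vaccination drive 4.00 are the best per k$.
The ratio heuristic lands on vaccination drive + open-data portal (239) but leaves 3 k$ idle.
The 15 k$ tied up in vaccination drive is better spent on youth orchestra — total rises to 243 (53 k$).
That's the maximum — no swap from here does better than 243.

243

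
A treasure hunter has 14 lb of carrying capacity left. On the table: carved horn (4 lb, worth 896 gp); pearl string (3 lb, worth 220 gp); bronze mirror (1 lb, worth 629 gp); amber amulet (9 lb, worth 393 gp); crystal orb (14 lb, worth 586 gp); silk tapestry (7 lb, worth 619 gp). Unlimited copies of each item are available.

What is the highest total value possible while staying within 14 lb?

8806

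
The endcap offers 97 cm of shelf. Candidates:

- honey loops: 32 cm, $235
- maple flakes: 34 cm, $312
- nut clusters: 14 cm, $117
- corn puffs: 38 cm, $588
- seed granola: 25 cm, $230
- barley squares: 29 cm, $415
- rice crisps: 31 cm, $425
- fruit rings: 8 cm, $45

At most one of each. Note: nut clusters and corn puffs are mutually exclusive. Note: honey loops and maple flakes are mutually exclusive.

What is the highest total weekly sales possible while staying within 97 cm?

1243

Greedy by ratio would take corn puffs + seed granola + barley squares: 92 cm used, total 1233.
The 29 cm tied up in barley squares is better spent on rice crisps — total rises to 1243 (94 cm).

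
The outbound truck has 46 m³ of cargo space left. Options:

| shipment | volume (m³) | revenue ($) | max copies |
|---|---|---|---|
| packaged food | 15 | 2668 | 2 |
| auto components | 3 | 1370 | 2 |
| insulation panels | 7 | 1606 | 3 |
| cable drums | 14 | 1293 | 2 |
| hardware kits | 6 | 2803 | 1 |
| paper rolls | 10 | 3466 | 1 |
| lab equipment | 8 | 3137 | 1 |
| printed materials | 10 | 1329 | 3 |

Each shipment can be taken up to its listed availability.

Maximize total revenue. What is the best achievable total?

15358

2×auto components + 2×insulation panels + hardware kits + paper rolls + lab equipment uses 44 of the 46 m³ and totals 15358.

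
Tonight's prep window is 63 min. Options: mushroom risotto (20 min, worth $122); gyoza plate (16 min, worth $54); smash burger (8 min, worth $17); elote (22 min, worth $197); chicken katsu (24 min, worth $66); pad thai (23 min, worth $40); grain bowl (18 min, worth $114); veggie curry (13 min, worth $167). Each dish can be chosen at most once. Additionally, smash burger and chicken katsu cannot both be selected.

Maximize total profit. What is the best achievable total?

Ranking by ratio (profit/min): veggie curry 12.85, elote 8.95, grain bowl 6.33, mushroom risotto 6.10.
Taking the top-ratio dishes first gives smash burger + elote + grain bowl + veggie curry for 495 (61 min).
Dropping grain bowl frees 18 min; slotting in mushroom risotto (20 min) lifts the total to 503 at 63 min.

503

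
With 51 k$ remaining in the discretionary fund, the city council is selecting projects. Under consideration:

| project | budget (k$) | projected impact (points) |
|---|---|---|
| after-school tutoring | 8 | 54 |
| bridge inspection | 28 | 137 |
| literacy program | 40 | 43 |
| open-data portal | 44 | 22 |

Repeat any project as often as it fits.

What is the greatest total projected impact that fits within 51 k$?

324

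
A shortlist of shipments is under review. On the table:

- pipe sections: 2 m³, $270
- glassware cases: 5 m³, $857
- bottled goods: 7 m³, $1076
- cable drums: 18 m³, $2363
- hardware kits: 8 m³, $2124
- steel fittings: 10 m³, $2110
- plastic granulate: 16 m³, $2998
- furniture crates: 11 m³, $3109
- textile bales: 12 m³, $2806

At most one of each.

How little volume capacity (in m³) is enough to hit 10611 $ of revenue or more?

Need the lightest bundle worth ≥ 10611.
glassware cases + hardware kits + steel fittings + furniture crates + textile bales reaches 11006 using 46 m³.
Below 46 m³ the best achievable stays under 10611.

46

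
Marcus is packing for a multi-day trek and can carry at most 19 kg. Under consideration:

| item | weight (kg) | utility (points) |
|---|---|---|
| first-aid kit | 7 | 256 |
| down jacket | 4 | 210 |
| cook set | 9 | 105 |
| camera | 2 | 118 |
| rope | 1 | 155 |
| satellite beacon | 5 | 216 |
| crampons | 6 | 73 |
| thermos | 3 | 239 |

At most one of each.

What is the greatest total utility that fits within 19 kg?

984

Taking the top-ratio items first gives down jacket + camera + rope + satellite beacon + thermos for 938 (15 kg).
The 4 kg tied up in down jacket is better spent on first-aid kit — total rises to 984 (18 kg).
Every other selection either busts 19 kg or fails to beat 984.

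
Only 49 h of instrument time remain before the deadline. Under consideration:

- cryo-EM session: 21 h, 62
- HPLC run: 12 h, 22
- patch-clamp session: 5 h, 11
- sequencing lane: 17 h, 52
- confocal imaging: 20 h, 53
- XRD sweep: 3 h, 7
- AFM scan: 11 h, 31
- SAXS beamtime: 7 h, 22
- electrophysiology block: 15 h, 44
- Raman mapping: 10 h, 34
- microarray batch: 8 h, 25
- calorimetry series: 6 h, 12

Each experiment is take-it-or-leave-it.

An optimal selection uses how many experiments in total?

The maximum expected citations within 49 h is 152.
For example sequencing lane + SAXS beamtime + electrophysiology block + Raman mapping achieves it, using 49 h.
Any selection reaching 152 contains exactly 4 experiments.

4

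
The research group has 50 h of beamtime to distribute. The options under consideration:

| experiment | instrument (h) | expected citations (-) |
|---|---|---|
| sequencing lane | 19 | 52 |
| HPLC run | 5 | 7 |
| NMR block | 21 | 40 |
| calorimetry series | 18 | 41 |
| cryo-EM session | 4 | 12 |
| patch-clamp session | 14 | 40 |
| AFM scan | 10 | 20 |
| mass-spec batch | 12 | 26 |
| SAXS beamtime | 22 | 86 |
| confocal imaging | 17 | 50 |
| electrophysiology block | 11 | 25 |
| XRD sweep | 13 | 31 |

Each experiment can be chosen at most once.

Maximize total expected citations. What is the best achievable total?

Filling by ratio: HPLC run + cryo-EM session + SAXS beamtime + confocal imaging for 155, with 2 h left unused.
The 9 h tied up in HPLC run and cryo-EM session is better spent on electrophysiology block — total rises to 161 (50 h).
Next best is cryo-EM session + patch-clamp session + AFM scan + SAXS beamtime at 158 (50 h) — short by 3.

161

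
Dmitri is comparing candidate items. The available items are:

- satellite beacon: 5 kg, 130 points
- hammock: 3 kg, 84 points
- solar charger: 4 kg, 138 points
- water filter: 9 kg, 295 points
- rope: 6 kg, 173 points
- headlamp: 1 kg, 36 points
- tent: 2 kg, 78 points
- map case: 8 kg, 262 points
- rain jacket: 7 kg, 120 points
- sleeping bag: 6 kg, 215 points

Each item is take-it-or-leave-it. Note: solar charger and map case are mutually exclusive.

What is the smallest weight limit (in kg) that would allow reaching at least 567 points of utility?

17

Look for the lowest-weight combination reaching 567.
Taking water filter + tent + sleeping bag gives 588 (≥ 567) for 17 kg.
Below 17 kg the best achievable stays under 567.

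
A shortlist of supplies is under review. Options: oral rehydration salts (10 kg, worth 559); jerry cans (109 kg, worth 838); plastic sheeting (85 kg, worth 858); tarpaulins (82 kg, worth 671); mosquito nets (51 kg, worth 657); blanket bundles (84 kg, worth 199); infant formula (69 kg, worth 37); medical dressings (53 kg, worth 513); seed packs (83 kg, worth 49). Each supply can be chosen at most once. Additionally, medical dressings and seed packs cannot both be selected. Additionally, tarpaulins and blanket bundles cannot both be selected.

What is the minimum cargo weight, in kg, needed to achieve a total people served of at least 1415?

95

Look for the lowest-cargo combination reaching 1415.
Taking oral rehydration salts + plastic sheeting gives 1417 (≥ 1415) for 95 kg.
Below 95 kg the best achievable stays under 1415.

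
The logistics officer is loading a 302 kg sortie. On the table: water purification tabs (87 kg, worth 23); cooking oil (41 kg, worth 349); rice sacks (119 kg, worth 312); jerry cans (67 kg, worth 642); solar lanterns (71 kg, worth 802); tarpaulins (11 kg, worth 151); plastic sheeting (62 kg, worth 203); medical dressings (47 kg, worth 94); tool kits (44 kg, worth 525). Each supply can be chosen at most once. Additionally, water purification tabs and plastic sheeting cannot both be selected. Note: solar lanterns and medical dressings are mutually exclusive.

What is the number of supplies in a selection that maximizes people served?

6

The maximum people served within 302 kg is 2672.
cooking oil + jerry cans + solar lanterns + tarpaulins + plastic sheeting + tool kits hits 2672 at 296 kg.
Every optimal selection uses 6 supplies.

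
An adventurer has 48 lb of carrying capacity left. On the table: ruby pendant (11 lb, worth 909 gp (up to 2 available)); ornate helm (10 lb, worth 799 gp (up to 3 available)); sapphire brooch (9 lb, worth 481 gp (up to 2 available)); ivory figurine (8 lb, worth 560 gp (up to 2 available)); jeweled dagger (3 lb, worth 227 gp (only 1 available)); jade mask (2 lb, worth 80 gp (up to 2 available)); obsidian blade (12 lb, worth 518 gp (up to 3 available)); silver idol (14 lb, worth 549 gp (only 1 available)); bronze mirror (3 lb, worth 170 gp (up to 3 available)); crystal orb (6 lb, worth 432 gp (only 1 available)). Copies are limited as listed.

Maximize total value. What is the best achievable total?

A density-first pass picks 2×ruby pendant + 2×ornate helm + jeweled dagger + bronze mirror — 3813 at 48 lb.
The 6 lb tied up in jeweled dagger and bronze mirror is better spent on crystal orb — total rises to 3848 (48 lb).
Every other selection either busts 48 lb or exceeds an availability limit or fails to beat 3848.

3848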